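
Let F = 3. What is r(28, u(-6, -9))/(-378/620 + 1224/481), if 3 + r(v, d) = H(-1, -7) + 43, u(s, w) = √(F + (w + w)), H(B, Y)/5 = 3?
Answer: 8201050/288531 ≈ 28.423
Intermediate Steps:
H(B, Y) = 15 (H(B, Y) = 5*3 = 15)
u(s, w) = √(3 + 2*w) (u(s, w) = √(3 + (w + w)) = √(3 + 2*w))
r(v, d) = 55 (r(v, d) = -3 + (15 + 43) = -3 + 58 = 55)
r(28, u(-6, -9))/(-378/620 + 1224/481) = 55/(-378/620 + 1224/481) = 55/(-378*1/620 + 1224*(1/481)) = 55/(-189/310 + 1224/481) = 55/(288531/149110) = 55*(149110/288531) = 8201050/288531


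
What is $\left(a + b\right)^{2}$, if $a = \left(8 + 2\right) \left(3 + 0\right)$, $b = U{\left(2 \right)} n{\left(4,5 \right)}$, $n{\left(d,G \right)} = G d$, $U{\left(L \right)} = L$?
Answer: $4900$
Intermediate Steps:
$b = 40$ ($b = 2 \cdot 5 \cdot 4 = 2 \cdot 20 = 40$)
$a = 30$ ($a = 10 \cdot 3 = 30$)
$\left(a + b\right)^{2} = \left(30 + 40\right)^{2} = 70^{2} = 4900$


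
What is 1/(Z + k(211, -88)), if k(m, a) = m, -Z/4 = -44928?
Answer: 1/179923 ≈ 5.5579e-6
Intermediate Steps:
Z = 179712 (Z = -4*(-44928) = 179712)
1/(Z + k(211, -88)) = 1/(179712 + 211) = 1/179923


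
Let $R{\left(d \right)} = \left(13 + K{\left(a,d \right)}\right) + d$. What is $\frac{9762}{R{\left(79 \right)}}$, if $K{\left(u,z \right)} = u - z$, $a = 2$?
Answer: $\frac{3254}{5} \approx 650.8$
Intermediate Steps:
$R{\left(d \right)} = 15$ ($R{\left(d \right)} = \left(13 - \left(-2 + d\right)\right) + d = \left(15 - d\right) + d = 15$)
$\frac{9762}{R{\left(79 \right)}} = \frac{9762}{15} = 9762 \cdot \frac{1}{15} = \frac{3254}{5}$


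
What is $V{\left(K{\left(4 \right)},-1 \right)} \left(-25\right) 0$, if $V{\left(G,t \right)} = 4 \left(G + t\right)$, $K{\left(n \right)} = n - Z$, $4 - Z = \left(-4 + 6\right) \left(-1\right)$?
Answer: $0$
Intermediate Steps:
$Z = 6$ ($Z = 4 - \left(-4 + 6\right) \left(-1\right) = 4 - 2 \left(-1\right) = 4 - -2 = 4 + 2 = 6$)
$K{\left(n \right)} = -6 + n$ ($K{\left(n \right)} = n - 6 = -6 + n$)
$V{\left(G,t \right)} = 4 G + 4 t$
$V{\left(K{\left(4 \right)},-1 \right)} \left(-25\right) 0 = \left(4 \left(-6 + 4\right) + 4 \left(-1\right)\right) \left(-25\right) 0 = \left(4 \left(-2\right) - 4\right) \left(-25\right) 0 = \left(-8 - 4\right) \left(-25\right) 0 = \left(-12\right) \left(-25\right) 0 = 300 \cdot 0 = 0$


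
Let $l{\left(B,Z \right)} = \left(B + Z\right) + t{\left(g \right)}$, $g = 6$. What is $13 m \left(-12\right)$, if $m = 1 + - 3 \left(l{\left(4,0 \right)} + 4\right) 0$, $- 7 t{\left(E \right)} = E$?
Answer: $-156$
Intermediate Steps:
$t{\left(E \right)} = - \frac{E}{7}$
$l{\left(B,Z \right)} = - \frac{6}{7} + B + Z$ ($l{\left(B,Z \right)} = \left(B + Z\right) - \frac{6}{7} = - \frac{6}{7} + B + Z$)
$m = 1$ ($m = 1 + - 3 \left(\left(- \frac{6}{7} + 4 + 0\right) + 4\right) 0 = 1 + - 3 \left(\frac{22}{7} + 4\right) 0 = 1 + \left(-3\right) \frac{50}{7} \cdot 0 = 1 - 0 = 1 + 0 = 1$)
$13 m \left(-12\right) = 13 \cdot 1 \left(-12\right) = 13 \left(-12\right) = -156$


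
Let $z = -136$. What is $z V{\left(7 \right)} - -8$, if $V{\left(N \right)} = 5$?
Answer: $-672$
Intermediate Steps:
$z V{\left(7 \right)} - -8 = \left(-136\right) 5 - -8 = -680 + 8 = -672$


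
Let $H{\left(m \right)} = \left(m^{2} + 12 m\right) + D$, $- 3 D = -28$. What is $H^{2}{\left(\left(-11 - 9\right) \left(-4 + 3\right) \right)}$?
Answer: $\frac{3794704}{9} \approx 4.2163 \cdot 10^{5}$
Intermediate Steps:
$D = \frac{28}{3}$ ($D = \left(- \frac{1}{3}\right) \left(-28\right) = \frac{28}{3} \approx 9.3333$)
$H{\left(m \right)} = \frac{28}{3} + m^{2} + 12 m$ ($H{\left(m \right)} = \left(m^{2} + 12 m\right) + \frac{28}{3} = \frac{28}{3} + m^{2} + 12 m$)
$H^{2}{\left(\left(-11 - 9\right) \left(-4 + 3\right) \right)} = \left(\frac{28}{3} + \left(\left(-11 - 9\right) \left(-4 + 3\right)\right)^{2} + 12 \left(-11 - 9\right) \left(-4 + 3\right)\right)^{2} = \left(\frac{28}{3} + \left(\left(-20\right) \left(-1\right)\right)^{2} + 12 \left(\left(-20\right) \left(-1\right)\right)\right)^{2} = \left(\frac{28}{3} + 20^{2} + 12 \cdot 20\right)^{2} = \left(\frac{28}{3} + 400 + 240\right)^{2} = \left(\frac{1948}{3}\right)^{2} = \frac{3794704}{9}$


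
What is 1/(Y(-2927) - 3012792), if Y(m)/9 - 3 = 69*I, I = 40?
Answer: -1/2987925 ≈ -3.3468e-7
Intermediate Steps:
Y(m) = 24867 (Y(m) = 27 + 9*(69*40) = 27 + 9*2760 = 27 + 24840 = 24867)
1/(Y(-2927) - 3012792) = 1/(24867 - 3012792) = 1/(-2987925) = -1/2987925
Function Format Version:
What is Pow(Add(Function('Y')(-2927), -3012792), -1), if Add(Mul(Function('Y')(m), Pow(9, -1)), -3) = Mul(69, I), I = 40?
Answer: Rational(-1, 2987925) ≈ -3.3468e-7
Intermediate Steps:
Function('Y')(m) = 24867 (Function('Y')(m) = Add(27, Mul(9, Mul(69, 40))) = Add(27, Mul(9, 2760)) = Add(27, 24840) = 24867)
Pow(Add(Function('Y')(-2927), -3012792), -1) = Pow(Add(24867, -3012792), -1) = Pow(-2987925, -1) = Rational(-1, 2987925)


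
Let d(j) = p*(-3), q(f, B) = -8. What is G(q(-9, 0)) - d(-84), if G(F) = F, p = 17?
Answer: 43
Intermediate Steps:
d(j) = -51 (d(j) = 17*(-3) = -51)
G(q(-9, 0)) - d(-84) = -8 - 1*(-51) = -8 + 51 = 43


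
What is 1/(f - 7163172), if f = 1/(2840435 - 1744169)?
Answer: -1096266/7852741915751 ≈ -1.3960e-7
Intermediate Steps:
f = 1/1096266 ≈ 9.1219e-7
1/(f - 7163172) = 1/(1/1096266 - 7163172) = 1/(-7852741915751/1096266) = -1096266/7852741915751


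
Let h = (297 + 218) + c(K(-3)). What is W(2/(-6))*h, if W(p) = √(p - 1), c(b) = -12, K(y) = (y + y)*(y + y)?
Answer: 1006*I*√3/3 ≈ 580.81*I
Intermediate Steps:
K(y) = 4*y² (K(y) = (2*y)*(2*y) = 4*y²)
W(p) = √(-1 + p)
h = 503 (h = (297 + 218) - 12 = 515 - 12 = 503)
W(2/(-6))*h = √(-1 + 2/(-6))*503 = √(-1 + 2*(-⅙))*503 = √(-1 - ⅓)*503 = √(-4/3)*503 = (2*I*√3/3)*503 = 1006*I*√3/3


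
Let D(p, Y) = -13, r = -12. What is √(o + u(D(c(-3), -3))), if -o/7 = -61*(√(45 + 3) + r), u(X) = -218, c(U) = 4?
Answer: √(-5342 + 1708*√3) ≈ 48.823*I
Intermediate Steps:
o = -5124 + 1708*√3 (o = -(-427)*(√(45 + 3) - 12) = -(-427)*(√48 - 12) = -(-427)*(4*√3 - 12) = -(-427)*(-12 + 4*√3) = -7*(732 - 244*√3) = -5124 + 1708*√3 ≈ -2165.7)
√(o + u(D(c(-3), -3))) = √((-5124 + 1708*√3) - 218) = √(-5342 + 1708*√3)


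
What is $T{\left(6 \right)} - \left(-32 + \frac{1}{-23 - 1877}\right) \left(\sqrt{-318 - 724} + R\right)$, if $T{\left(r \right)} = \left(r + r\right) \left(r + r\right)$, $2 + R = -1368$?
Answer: $- \frac{8302377}{190} + \frac{60801 i \sqrt{1042}}{1900} \approx -43697.0 + 1033.0 i$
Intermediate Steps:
$R = -1370$ ($R = -2 - 1368 = -1370$)
$T{\left(r \right)} = 4 r^{2}$ ($T{\left(r \right)} = 2 r 2 r = 4 r^{2}$)
$T{\left(6 \right)} - \left(-32 + \frac{1}{-23 - 1877}\right) \left(\sqrt{-318 - 724} + R\right) = 4 \cdot 6^{2} - \left(-32 + \frac{1}{-23 - 1877}\right) \left(\sqrt{-318 - 724} - 1370\right) = 4 \cdot 36 - \left(-32 + \frac{1}{-1900}\right) \left(\sqrt{-1042} - 1370\right) = 144 - \left(-32 - \frac{1}{1900}\right) \left(i \sqrt{1042} - 1370\right) = 144 - - \frac{60801 \left(-1370 + i \sqrt{1042}\right)}{1900} = 144 - \left(\frac{8329737}{190} - \frac{60801 i \sqrt{1042}}{1900}\right) = - \frac{8302377}{190} + \frac{60801 i \sqrt{1042}}{1900}$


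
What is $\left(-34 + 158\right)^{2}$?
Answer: $15376$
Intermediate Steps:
$\left(-34 + 158\right)^{2} = 124^{2} = 15376$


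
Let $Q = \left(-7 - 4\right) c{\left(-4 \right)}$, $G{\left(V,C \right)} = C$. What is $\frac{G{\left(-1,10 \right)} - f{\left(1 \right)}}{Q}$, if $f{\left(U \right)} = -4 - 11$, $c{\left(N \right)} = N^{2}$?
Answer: $- \frac{25}{176} \approx -0.14205$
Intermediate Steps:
$f{\left(U \right)} = -15$
$Q = -176$ ($Q = \left(-7 - 4\right) \left(-4\right)^{2} = \left(-11\right) 16 = -176$)
$\frac{G{\left(-1,10 \right)} - f{\left(1 \right)}}{Q} = \frac{10 - -15}{-176} = \left(10 + 15\right) \left(- \frac{1}{176}\right) = 25 \left(- \frac{1}{176}\right) = - \frac{25}{176}$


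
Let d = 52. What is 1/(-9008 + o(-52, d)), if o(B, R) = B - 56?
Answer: -1/9116 ≈ -0.00010970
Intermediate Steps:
o(B, R) = -56 + B
1/(-9008 + o(-52, d)) = 1/(-9008 + (-56 - 52)) = 1/(-9008 - 108) = 1/(-9116) = -1/9116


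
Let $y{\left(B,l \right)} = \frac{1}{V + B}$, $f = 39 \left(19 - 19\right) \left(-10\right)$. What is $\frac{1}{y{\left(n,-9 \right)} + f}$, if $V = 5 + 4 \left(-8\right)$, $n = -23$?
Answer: $-50$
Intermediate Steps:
$V = -27$ ($V = 5 - 32 = -27$)
$f = 0$ ($f = 39 \cdot 0 \left(-10\right) = 39 \cdot 0 = 0$)
$y{\left(B,l \right)} = \frac{1}{-27 + B}$
$\frac{1}{y{\left(n,-9 \right)} + f} = \frac{1}{\frac{1}{-27 - 23} + 0} = \frac{1}{\frac{1}{-50} + 0} = \frac{1}{- \frac{1}{50} + 0} = \frac{1}{- \frac{1}{50}} = -50$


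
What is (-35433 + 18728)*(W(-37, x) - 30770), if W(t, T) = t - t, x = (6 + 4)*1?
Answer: 514012850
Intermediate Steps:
x = 10 (x = 10*1 = 10)
W(t, T) = 0
(-35433 + 18728)*(W(-37, x) - 30770) = (-35433 + 18728)*(0 - 30770) = -16705*(-30770) = 514012850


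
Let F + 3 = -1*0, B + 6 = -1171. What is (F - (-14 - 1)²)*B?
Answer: 268356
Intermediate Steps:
B = -1177 (B = -6 - 1171 = -1177)
F = -3 (F = -3 - 1*0 = -3 + 0 = -3)
(F - (-14 - 1)²)*B = (-3 - (-14 - 1)²)*(-1177) = (-3 - 1*(-15)²)*(-1177) = (-3 - 1*225)*(-1177) = (-3 - 225)*(-1177) = -228*(-1177) = 268356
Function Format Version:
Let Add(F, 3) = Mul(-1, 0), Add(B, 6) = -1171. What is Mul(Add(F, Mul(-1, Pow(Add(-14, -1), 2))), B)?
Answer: 268356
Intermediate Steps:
B = -1177 (B = Add(-6, -1171) = -1177)
F = -3 (F = Add(-3, Mul(-1, 0)) = Add(-3, 0) = -3)
Mul(Add(F, Mul(-1, Pow(Add(-14, -1), 2))), B) = Mul(Add(-3, Mul(-1, Pow(Add(-14, -1), 2))), -1177) = Mul(Add(-3, Mul(-1, Pow(-15, 2))), -1177) = Mul(Add(-3, Mul(-1, 225)), -1177) = Mul(Add(-3, -225), -1177) = Mul(-228, -1177) = 268356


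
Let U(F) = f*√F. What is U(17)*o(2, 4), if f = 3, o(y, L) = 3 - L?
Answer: -3*√17 ≈ -12.369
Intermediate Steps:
U(F) = 3*√F
U(17)*o(2, 4) = (3*√17)*(3 - 1*4) = (3*√17)*(3 - 4) = (3*√17)*(-1) = -3*√17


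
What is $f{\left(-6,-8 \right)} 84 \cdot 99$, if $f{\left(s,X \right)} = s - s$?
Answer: $0$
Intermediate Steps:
$f{\left(s,X \right)} = 0$
$f{\left(-6,-8 \right)} 84 \cdot 99 = 0 \cdot 84 \cdot 99 = 0 \cdot 99 = 0$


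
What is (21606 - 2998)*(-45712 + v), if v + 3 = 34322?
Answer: -212000944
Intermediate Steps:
v = 34319 (v = -3 + 34322 = 34319)
(21606 - 2998)*(-45712 + v) = (21606 - 2998)*(-45712 + 34319) = 18608*(-11393) = -212000944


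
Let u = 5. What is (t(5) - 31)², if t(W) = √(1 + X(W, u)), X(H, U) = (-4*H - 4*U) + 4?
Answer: (31 - I*√35)² ≈ 926.0 - 366.8*I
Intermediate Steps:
X(H, U) = 4 - 4*H - 4*U
t(W) = √(-15 - 4*W) (t(W) = √(1 + (4 - 4*W - 4*5)) = √(1 + (4 - 4*W - 20)) = √(1 + (-16 - 4*W)) = √(-15 - 4*W))
(t(5) - 31)² = (√(-15 - 4*5) - 31)² = (√(-15 - 20) - 31)² = (√(-35) - 31)² = (I*√35 - 31)² = (-31 + I*√35)²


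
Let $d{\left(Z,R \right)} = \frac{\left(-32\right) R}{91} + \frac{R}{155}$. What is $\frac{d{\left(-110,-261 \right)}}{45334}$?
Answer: $\frac{1270809}{639436070} \approx 0.0019874$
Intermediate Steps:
$d{\left(Z,R \right)} = - \frac{4869 R}{14105}$ ($d{\left(Z,R \right)} = - 32 R \frac{1}{91} + R \frac{1}{155} = - \frac{32 R}{91} + \frac{R}{155} = - \frac{4869 R}{14105}$)
$\frac{d{\left(-110,-261 \right)}}{45334} = \frac{\left(- \frac{4869}{14105}\right) \left(-261\right)}{45334} = \frac{1270809}{14105} \cdot \frac{1}{45334} = \frac{1270809}{639436070}$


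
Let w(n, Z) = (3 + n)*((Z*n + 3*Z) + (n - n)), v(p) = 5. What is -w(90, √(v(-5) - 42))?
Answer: -8649*I*√37 ≈ -52610.0*I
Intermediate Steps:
w(n, Z) = (3 + n)*(3*Z + Z*n) (w(n, Z) = (3 + n)*((3*Z + Z*n) + 0) = (3 + n)*(3*Z + Z*n))
-w(90, √(v(-5) - 42)) = -√(5 - 42)*(9 + 90² + 6*90) = -√(-37)*(9 + 8100 + 540) = -I*√37*8649 = -8649*I*√37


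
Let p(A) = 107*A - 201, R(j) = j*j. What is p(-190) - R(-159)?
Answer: -45812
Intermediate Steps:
R(j) = j²
p(A) = -201 + 107*A
p(-190) - R(-159) = (-201 + 107*(-190)) - 1*(-159)² = (-201 - 20330) - 1*25281 = -20531 - 25281 = -45812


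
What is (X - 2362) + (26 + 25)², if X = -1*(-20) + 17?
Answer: 276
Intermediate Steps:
X = 37 (X = 20 + 17 = 37)
(X - 2362) + (26 + 25)² = (37 - 2362) + (26 + 25)² = -2325 + 51² = -2325 + 2601 = 276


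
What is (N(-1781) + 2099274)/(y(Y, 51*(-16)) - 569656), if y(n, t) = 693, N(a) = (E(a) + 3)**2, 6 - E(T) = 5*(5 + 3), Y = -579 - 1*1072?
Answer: -2100235/568963 ≈ -3.6913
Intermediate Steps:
Y = -1651 (Y = -579 - 1072 = -1651)
E(T) = -34 (E(T) = 6 - 5*(5 + 3) = 6 - 5*8 = 6 - 1*40 = 6 - 40 = -34)
N(a) = 961 (N(a) = (-34 + 3)**2 = (-31)**2 = 961)
(N(-1781) + 2099274)/(y(Y, 51*(-16)) - 569656) = (961 + 2099274)/(693 - 569656) = 2100235/(-568963) = 2100235*(-1/568963) = -2100235/568963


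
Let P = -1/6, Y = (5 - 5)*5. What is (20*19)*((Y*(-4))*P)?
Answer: 0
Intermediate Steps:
Y = 0 (Y = 0*5 = 0)
P = -1/6 (P = -1*1/6 = -1/6 ≈ -0.16667)
(20*19)*((Y*(-4))*P) = (20*19)*((0*(-4))*(-1/6)) = 380*(0*(-1/6)) = 380*0 = 0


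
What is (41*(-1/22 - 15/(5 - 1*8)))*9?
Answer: 40221/22 ≈ 1828.2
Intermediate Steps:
(41*(-1/22 - 15/(5 - 1*8)))*9 = (41*(-1*1/22 - 15/(5 - 8)))*9 = (41*(-1/22 - 15/(-3)))*9 = (41*(-1/22 - 15*(-⅓)))*9 = (41*(-1/22 + 5))*9 = (41*(109/22))*9 = (4469/22)*9 = 40221/22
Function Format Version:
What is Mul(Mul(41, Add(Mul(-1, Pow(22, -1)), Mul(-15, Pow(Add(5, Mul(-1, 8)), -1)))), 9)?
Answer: Rational(40221, 22) ≈ 1828.2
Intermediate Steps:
Mul(Mul(41, Add(Mul(-1, Pow(22, -1)), Mul(-15, Pow(Add(5, Mul(-1, 8)), -1)))), 9) = Mul(Mul(41, Add(Mul(-1, Rational(1, 22)), Mul(-15, Pow(Add(5, -8), -1)))), 9) = Mul(Mul(41, Add(Rational(-1, 22), Mul(-15, Pow(-3, -1)))), 9) = Mul(Mul(41, Add(Rational(-1, 22), Mul(-15, Rational(-1, 3)))), 9) = Mul(Mul(41, Add(Rational(-1, 22), 5)), 9) = Mul(Mul(41, Rational(109, 22)), 9) = Mul(Rational(4469, 22), 9) = Rational(40221, 22)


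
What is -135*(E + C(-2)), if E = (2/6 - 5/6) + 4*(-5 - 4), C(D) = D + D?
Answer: 10935/2 ≈ 5467.5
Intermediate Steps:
C(D) = 2*D
E = -73/2 (E = (2*(⅙) - 5*⅙) + 4*(-9) = (⅓ - ⅚) - 36 = -½ - 36 = -73/2 ≈ -36.500)
-135*(E + C(-2)) = -135*(-73/2 + 2*(-2)) = -135*(-73/2 - 4) = -135*(-81/2) = 10935/2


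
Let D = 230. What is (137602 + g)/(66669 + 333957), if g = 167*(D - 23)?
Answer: 172171/400626 ≈ 0.42975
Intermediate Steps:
g = 34569 (g = 167*(230 - 23) = 167*207 = 34569)
(137602 + g)/(66669 + 333957) = (137602 + 34569)/(66669 + 333957) = 172171/400626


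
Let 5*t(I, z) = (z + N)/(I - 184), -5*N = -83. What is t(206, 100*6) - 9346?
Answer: -5137217/550 ≈ -9340.4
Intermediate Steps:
N = 83/5 (N = -⅕*(-83) = 83/5 ≈ 16.600)
t(I, z) = (83/5 + z)/(5*(-184 + I)) (t(I, z) = ((z + 83/5)/(I - 184))/5 = ((83/5 + z)/(-184 + I))/5 = (83/5 + z)/(5*(-184 + I)))
t(206, 100*6) - 9346 = (83 + 5*(100*6))/(25*(-184 + 206)) - 9346 = (1/25)*(83 + 5*600)/22 - 9346 = (1/25)*(1/22)*(83 + 3000) - 9346 = (1/25)*(1/22)*3083 - 9346 = 3083/550 - 9346 = -5137217/550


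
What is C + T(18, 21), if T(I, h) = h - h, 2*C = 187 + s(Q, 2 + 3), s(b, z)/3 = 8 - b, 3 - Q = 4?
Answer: 107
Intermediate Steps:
Q = -1 (Q = 3 - 1*4 = 3 - 4 = -1)
s(b, z) = 24 - 3*b (s(b, z) = 3*(8 - b) = 24 - 3*b)
C = 107 (C = (187 + (24 - 3*(-1)))/2 = (187 + (24 + 3))/2 = (187 + 27)/2 = (½)*214 = 107)
T(I, h) = 0
C + T(18, 21) = 107 + 0 = 107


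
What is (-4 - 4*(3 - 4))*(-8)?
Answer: 0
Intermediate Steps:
(-4 - 4*(3 - 4))*(-8) = (-4 - 4*(-1))*(-8) = (-4 + 4)*(-8) = 0*(-8) = 0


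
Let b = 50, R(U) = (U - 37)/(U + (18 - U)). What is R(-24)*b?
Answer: -1525/9 ≈ -169.44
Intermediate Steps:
R(U) = -37/18 + U/18 (R(U) = (-37 + U)/18 = (-37 + U)*(1/18) = -37/18 + U/18)
R(-24)*b = (-37/18 + (1/18)*(-24))*50 = (-37/18 - 4/3)*50 = -61/18*50 = -1525/9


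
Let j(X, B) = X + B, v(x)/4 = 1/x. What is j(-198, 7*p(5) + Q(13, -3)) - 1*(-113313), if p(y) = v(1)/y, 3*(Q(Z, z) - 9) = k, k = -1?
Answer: 1696939/15 ≈ 1.1313e+5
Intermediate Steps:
v(x) = 4/x
Q(Z, z) = 26/3 (Q(Z, z) = 9 + (⅓)*(-1) = 9 - ⅓ = 26/3)
p(y) = 4/y (p(y) = (4/1)/y = (4*1)/y = 4/y)
j(X, B) = B + X
j(-198, 7*p(5) + Q(13, -3)) - 1*(-113313) = ((7*(4/5) + 26/3) - 198) - 1*(-113313) = ((7*(4*(⅕)) + 26/3) - 198) + 113313 = ((7*(⅘) + 26/3) - 198) + 113313 = ((28/5 + 26/3) - 198) + 113313 = (214/15 - 198) + 113313 = -2756/15 + 113313 = 1696939/15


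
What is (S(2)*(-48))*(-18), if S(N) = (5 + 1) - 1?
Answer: 4320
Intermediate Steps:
S(N) = 5 (S(N) = 6 - 1 = 5)
(S(2)*(-48))*(-18) = (5*(-48))*(-18) = -240*(-18) = 4320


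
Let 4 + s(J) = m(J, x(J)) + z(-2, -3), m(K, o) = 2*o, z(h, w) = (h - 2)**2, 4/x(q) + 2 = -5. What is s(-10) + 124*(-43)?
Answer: -37248/7 ≈ -5321.1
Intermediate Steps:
x(q) = -4/7 (x(q) = 4/(-2 - 5) = 4/(-7) = 4*(-1/7) = -4/7)
z(h, w) = (-2 + h)**2
s(J) = 76/7 (s(J) = -4 + (2*(-4/7) + (-2 - 2)**2) = -4 + (-8/7 + (-4)**2) = -4 + (-8/7 + 16) = -4 + 104/7 = 76/7)
s(-10) + 124*(-43) = 76/7 + 124*(-43) = 76/7 - 5332 = -37248/7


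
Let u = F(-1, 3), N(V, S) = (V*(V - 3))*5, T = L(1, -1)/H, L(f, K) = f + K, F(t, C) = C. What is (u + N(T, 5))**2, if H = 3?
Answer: 9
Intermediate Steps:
L(f, K) = K + f
T = 0 (T = (-1 + 1)/3 = 0*(1/3) = 0)
N(V, S) = 5*V*(-3 + V) (N(V, S) = (V*(-3 + V))*5 = 5*V*(-3 + V))
u = 3
(u + N(T, 5))**2 = (3 + 5*0*(-3 + 0))**2 = (3 + 5*0*(-3))**2 = (3 + 0)**2 = 3**2 = 9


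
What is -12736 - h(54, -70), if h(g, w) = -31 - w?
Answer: -12775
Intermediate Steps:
-12736 - h(54, -70) = -12736 - (-31 - 1*(-70)) = -12736 - (-31 + 70) = -12736 - 1*39 = -12736 - 39 = -12775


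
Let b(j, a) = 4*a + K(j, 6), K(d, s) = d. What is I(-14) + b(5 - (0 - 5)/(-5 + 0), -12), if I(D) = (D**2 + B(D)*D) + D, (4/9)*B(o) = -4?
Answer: 264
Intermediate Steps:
B(o) = -9 (B(o) = (9/4)*(-4) = -9)
I(D) = D**2 - 8*D (I(D) = (D**2 - 9*D) + D = D**2 - 8*D)
b(j, a) = j + 4*a (b(j, a) = 4*a + j = j + 4*a)
I(-14) + b(5 - (0 - 5)/(-5 + 0), -12) = -14*(-8 - 14) + ((5 - (0 - 5)/(-5 + 0)) + 4*(-12)) = -14*(-22) + ((5 - (-5)/(-5)) - 48) = 308 + ((5 - (-5)*(-1)/5) - 48) = 308 + ((5 - 1*1) - 48) = 308 + ((5 - 1) - 48) = 308 + (4 - 48) = 308 - 44 = 264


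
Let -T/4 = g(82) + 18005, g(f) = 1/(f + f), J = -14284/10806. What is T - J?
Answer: -15953799041/221523 ≈ -72019.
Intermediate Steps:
J = -7142/5403 (J = -14284*1/10806 = -7142/5403 ≈ -1.3219)
g(f) = 1/(2*f)
T = -2952821/41 (T = -4*((½)/82 + 18005) = -4*((½)*(1/82) + 18005) = -4*(1/164 + 18005) = -4*2952821/164 = -2952821/41 ≈ -72020.)
T - J = -2952821/41 - 1*(-7142/5403) = -2952821/41 + 7142/5403 = -15953799041/221523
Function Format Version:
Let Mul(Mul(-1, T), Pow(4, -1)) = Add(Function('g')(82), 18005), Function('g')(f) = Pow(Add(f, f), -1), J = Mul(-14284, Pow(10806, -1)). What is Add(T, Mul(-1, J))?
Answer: Rational(-15953799041, 221523) ≈ -72019.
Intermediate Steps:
J = Rational(-7142, 5403) (J = Mul(-14284, Rational(1, 10806)) = Rational(-7142, 5403) ≈ -1.3219)
Function('g')(f) = Mul(Rational(1, 2), Pow(f, -1)) (Function('g')(f) = Pow(Mul(2, f), -1) = Mul(Rational(1, 2), Pow(f, -1)))
T = Rational(-2952821, 41) (T = Mul(-4, Add(Mul(Rational(1, 2), Pow(82, -1)), 18005)) = Mul(-4, Add(Mul(Rational(1, 2), Rational(1, 82)), 18005)) = Mul(-4, Add(Rational(1, 164), 18005)) = Mul(-4, Rational(2952821, 164)) = Rational(-2952821, 41) ≈ -72020.)
Add(T, Mul(-1, J)) = Add(Rational(-2952821, 41), Mul(-1, Rational(-7142, 5403))) = Add(Rational(-2952821, 41), Rational(7142, 5403)) = Rational(-15953799041, 221523)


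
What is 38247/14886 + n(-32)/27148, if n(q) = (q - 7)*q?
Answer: 88075607/33677094 ≈ 2.6153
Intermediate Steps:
n(q) = q*(-7 + q) (n(q) = (-7 + q)*q = q*(-7 + q))
38247/14886 + n(-32)/27148 = 38247/14886 - 32*(-7 - 32)/27148 = 38247*(1/14886) - 32*(-39)*(1/27148) = 12749/4962 + 1248*(1/27148) = 12749/4962 + 312/6787 = 88075607/33677094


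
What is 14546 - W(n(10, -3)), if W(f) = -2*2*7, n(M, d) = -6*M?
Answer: 14574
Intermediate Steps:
W(f) = -28 (W(f) = -4*7 = -28)
14546 - W(n(10, -3)) = 14546 - 1*(-28) = 14546 + 28 = 14574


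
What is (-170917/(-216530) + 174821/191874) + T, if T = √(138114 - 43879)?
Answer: 17662129897/10386619305 + √94235 ≈ 308.68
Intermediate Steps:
T = √94235 ≈ 306.98
(-170917/(-216530) + 174821/191874) + T = (-170917/(-216530) + 174821/191874) + √94235 = (-170917*(-1/216530) + 174821*(1/191874)) + √94235 = (170917/216530 + 174821/191874) + √94235 = 17662129897/10386619305 + √94235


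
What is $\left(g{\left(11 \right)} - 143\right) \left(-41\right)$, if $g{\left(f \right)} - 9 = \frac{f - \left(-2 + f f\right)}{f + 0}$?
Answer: $\frac{64862}{11} \approx 5896.5$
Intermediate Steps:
$g{\left(f \right)} = 9 + \frac{2 + f - f^{2}}{f}$ ($g{\left(f \right)} = 9 + \frac{f - \left(-2 + f f\right)}{f + 0} = 9 + \frac{f - \left(-2 + f^{2}\right)}{f} = 9 + \frac{2 + f - f^{2}}{f}$)
$\left(g{\left(11 \right)} - 143\right) \left(-41\right) = \left(\left(10 - 11 + \frac{2}{11}\right) - 143\right) \left(-41\right) = \left(- \frac{9}{11} - 143\right) \left(-41\right) = \left(- \frac{1582}{11}\right) \left(-41\right) = \frac{64862}{11}$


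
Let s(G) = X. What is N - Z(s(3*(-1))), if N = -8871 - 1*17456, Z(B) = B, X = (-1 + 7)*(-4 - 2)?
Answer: -26291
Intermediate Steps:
X = -36 (X = 6*(-6) = -36)
s(G) = -36
N = -26327 (N = -8871 - 17456 = -26327)
N - Z(s(3*(-1))) = -26327 - 1*(-36) = -26327 + 36 = -26291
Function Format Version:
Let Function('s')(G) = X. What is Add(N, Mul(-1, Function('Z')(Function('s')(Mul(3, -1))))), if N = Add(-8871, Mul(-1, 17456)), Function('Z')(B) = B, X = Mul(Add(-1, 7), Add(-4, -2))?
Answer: -26291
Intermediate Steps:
X = -36 (X = Mul(6, -6) = -36)
Function('s')(G) = -36
N = -26327 (N = Add(-8871, -17456) = -26327)
Add(N, Mul(-1, Function('Z')(Function('s')(Mul(3, -1))))) = Add(-26327, Mul(-1, -36)) = Add(-26327, 36) = -26291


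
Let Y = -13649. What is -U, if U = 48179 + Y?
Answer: -34530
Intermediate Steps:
U = 34530 (U = 48179 - 13649 = 34530)
-U = -1*34530 = -34530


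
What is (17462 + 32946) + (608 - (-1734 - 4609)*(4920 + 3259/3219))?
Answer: 100642027981/3219 ≈ 3.1265e+7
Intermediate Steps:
(17462 + 32946) + (608 - (-1734 - 4609)*(4920 + 3259/3219)) = 50408 + (608 - (-6343)*(4920 + 3259*(1/3219))) = 50408 + (608 - (-6343)*(4920 + 3259/3219)) = 50408 + (608 - (-6343)*15840739/3219) = 50408 + (608 - 1*(-100477807477/3219)) = 50408 + (608 + 100477807477/3219) = 50408 + 100479764629/3219 = 100642027981/3219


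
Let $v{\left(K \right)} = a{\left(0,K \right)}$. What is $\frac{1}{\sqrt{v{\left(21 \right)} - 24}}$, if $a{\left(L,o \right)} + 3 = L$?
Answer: $- \frac{i \sqrt{3}}{9} \approx - 0.19245 i$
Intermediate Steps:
$a{\left(L,o \right)} = -3 + L$
$v{\left(K \right)} = -3$ ($v{\left(K \right)} = -3 + 0 = -3$)
$\frac{1}{\sqrt{v{\left(21 \right)} - 24}} = \frac{1}{\sqrt{-3 - 24}} = \frac{1}{\sqrt{-27}} = \frac{1}{3 i \sqrt{3}} = - \frac{i \sqrt{3}}{9}$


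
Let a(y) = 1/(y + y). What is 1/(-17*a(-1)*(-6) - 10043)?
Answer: -1/10094 ≈ -9.9069e-5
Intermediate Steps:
a(y) = 1/(2*y)
1/(-17*a(-1)*(-6) - 10043) = 1/(-17/(2*(-1))*(-6) - 10043) = 1/(-17*(-1)/2*(-6) - 10043) = 1/(-17*(-1/2)*(-6) - 10043) = 1/((17/2)*(-6) - 10043) = 1/(-51 - 10043) = 1/(-10094) = -1/10094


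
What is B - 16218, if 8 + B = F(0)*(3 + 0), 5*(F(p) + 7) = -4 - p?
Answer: -81247/5 ≈ -16249.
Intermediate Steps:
F(p) = -39/5 - p/5 (F(p) = -7 + (-4 - p)/5 = -7 + (-⅘ - p/5) = -39/5 - p/5)
B = -157/5 (B = -8 + (-39/5 - ⅕*0)*(3 + 0) = -8 + (-39/5 + 0)*3 = -8 - 39/5*3 = -8 - 117/5 = -157/5 ≈ -31.400)
B - 16218 = -157/5 - 16218 = -81247/5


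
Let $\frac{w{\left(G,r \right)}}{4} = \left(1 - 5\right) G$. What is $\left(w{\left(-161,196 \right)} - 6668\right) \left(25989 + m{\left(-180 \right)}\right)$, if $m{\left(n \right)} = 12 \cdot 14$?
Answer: $-107034444$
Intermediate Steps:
$w{\left(G,r \right)} = - 16 G$ ($w{\left(G,r \right)} = 4 \left(1 - 5\right) G = 4 \left(- 4 G\right) = - 16 G$)
$m{\left(n \right)} = 168$
$\left(w{\left(-161,196 \right)} - 6668\right) \left(25989 + m{\left(-180 \right)}\right) = \left(\left(-16\right) \left(-161\right) - 6668\right) \left(25989 + 168\right) = \left(2576 - 6668\right) 26157 = \left(-4092\right) 26157 = -107034444$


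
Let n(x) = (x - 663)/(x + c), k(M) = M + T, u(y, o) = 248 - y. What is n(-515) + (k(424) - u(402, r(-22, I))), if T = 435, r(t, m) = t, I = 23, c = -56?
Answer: 579601/571 ≈ 1015.1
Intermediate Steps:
k(M) = 435 + M (k(M) = M + 435 = 435 + M)
n(x) = (-663 + x)/(-56 + x) (n(x) = (x - 663)/(x - 56) = (-663 + x)/(-56 + x))
n(-515) + (k(424) - u(402, r(-22, I))) = (-663 - 515)/(-56 - 515) + ((435 + 424) - (248 - 1*402)) = -1178/(-571) + (859 - (248 - 402)) = -1/571*(-1178) + (859 - 1*(-154)) = 1178/571 + (859 + 154) = 1178/571 + 1013 = 579601/571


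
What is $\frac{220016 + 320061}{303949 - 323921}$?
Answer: $- \frac{540077}{19972} \approx -27.042$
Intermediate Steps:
$\frac{220016 + 320061}{303949 - 323921} = \frac{540077}{303949 - 323921} = \frac{540077}{-19972} = 540077 \left(- \frac{1}{19972}\right) = - \frac{540077}{19972}$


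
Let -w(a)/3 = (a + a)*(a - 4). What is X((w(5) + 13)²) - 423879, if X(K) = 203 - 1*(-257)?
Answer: -423419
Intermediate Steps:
w(a) = -6*a*(-4 + a) (w(a) = -3*(a + a)*(a - 4) = -3*2*a*(-4 + a) = -6*a*(-4 + a))
X(K) = 460 (X(K) = 203 + 257 = 460)
X((w(5) + 13)²) - 423879 = 460 - 423879 = -423419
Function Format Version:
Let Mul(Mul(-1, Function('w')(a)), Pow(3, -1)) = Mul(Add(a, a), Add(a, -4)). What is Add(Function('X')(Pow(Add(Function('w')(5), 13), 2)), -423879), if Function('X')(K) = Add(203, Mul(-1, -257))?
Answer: -423419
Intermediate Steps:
Function('w')(a) = Mul(-6, a, Add(-4, a)) (Function('w')(a) = Mul(-3, Mul(Add(a, a), Add(a, -4))) = Mul(-3, Mul(Mul(2, a), Add(-4, a))) = Mul(-3, Mul(2, a, Add(-4, a))) = Mul(-6, a, Add(-4, a)))
Function('X')(K) = 460 (Function('X')(K) = Add(203, 257) = 460)
Add(Function('X')(Pow(Add(Function('w')(5), 13), 2)), -423879) = Add(460, -423879) = -423419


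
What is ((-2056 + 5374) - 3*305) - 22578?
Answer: -20175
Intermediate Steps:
((-2056 + 5374) - 3*305) - 22578 = (3318 - 915) - 22578 = 2403 - 22578 = -20175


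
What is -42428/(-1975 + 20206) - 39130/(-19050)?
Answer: -3162479/11576685 ≈ -0.27318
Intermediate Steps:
-42428/(-1975 + 20206) - 39130/(-19050) = -42428/18231 - 39130*(-1/19050) = -42428*1/18231 + 3913/1905 = -42428/18231 + 3913/1905 = -3162479/11576685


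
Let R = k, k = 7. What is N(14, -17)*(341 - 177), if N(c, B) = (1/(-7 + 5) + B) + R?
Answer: -1722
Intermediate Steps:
R = 7
N(c, B) = 13/2 + B (N(c, B) = (1/(-7 + 5) + B) + 7 = (1/(-2) + B) + 7 = (-1/2 + B) + 7 = 13/2 + B)
N(14, -17)*(341 - 177) = (13/2 - 17)*(341 - 177) = -21/2*164 = -1722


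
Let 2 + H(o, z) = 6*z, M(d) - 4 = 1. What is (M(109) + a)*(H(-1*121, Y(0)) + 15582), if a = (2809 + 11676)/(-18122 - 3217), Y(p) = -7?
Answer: 1432758980/21339 ≈ 67143.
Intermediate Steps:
M(d) = 5 (M(d) = 4 + 1 = 5)
H(o, z) = -2 + 6*z
a = -14485/21339 (a = 14485/(-21339) = 14485*(-1/21339) = -14485/21339 ≈ -0.67880)
(M(109) + a)*(H(-1*121, Y(0)) + 15582) = (5 - 14485/21339)*((-2 + 6*(-7)) + 15582) = 92210*((-2 - 42) + 15582)/21339 = 92210*(-44 + 15582)/21339 = (92210/21339)*15538 = 1432758980/21339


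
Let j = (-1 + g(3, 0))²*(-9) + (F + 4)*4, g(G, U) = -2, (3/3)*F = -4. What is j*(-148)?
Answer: 11988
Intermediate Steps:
F = -4
j = -81 (j = (-1 - 2)²*(-9) + (-4 + 4)*4 = (-3)²*(-9) + 0*4 = 9*(-9) + 0 = -81 + 0 = -81)
j*(-148) = -81*(-148) = 11988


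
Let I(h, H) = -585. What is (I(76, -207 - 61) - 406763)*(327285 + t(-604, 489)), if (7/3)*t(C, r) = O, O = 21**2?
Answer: -133395878952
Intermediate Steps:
O = 441
t(C, r) = 189 (t(C, r) = (3/7)*441 = 189)
(I(76, -207 - 61) - 406763)*(327285 + t(-604, 489)) = (-585 - 406763)*(327285 + 189) = -407348*327474 = -133395878952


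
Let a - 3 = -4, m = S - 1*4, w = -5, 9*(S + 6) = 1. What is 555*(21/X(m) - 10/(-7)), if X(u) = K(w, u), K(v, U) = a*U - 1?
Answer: 235653/112 ≈ 2104.0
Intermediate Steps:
S = -53/9 (S = -6 + (⅑)*1 = -6 + ⅑ = -53/9 ≈ -5.8889)
m = -89/9 (m = -53/9 - 1*4 = -53/9 - 4 = -89/9 ≈ -9.8889)
a = -1 (a = 3 - 4 = -1)
K(v, U) = -1 - U (K(v, U) = -U - 1 = -1 - U)
X(u) = -1 - u
555*(21/X(m) - 10/(-7)) = 555*(21/(-1 - 1*(-89/9)) - 10/(-7)) = 555*(21/(-1 + 89/9) - 10*(-⅐)) = 555*(21/(80/9) + 10/7) = 555*(21*(9/80) + 10/7) = 555*(189/80 + 10/7) = 555*(2123/560) = 235653/112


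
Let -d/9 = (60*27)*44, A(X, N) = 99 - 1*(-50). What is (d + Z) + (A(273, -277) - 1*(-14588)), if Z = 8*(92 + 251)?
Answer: -624039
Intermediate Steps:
A(X, N) = 149 (A(X, N) = 99 + 50 = 149)
d = -641520 (d = -9*60*27*44 = -14580*44 = -9*71280 = -641520)
Z = 2744 (Z = 8*343 = 2744)
(d + Z) + (A(273, -277) - 1*(-14588)) = (-641520 + 2744) + (149 - 1*(-14588)) = -638776 + (149 + 14588) = -638776 + 14737 = -624039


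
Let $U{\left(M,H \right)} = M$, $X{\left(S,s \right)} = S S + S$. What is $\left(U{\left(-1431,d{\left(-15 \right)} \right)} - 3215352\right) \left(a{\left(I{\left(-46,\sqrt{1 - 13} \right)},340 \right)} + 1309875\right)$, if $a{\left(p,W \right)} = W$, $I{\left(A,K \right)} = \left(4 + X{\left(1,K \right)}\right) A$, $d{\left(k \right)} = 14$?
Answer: $-4214677338345$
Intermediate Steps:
$X{\left(S,s \right)} = S + S^{2}$ ($X{\left(S,s \right)} = S^{2} + S = S + S^{2}$)
$I{\left(A,K \right)} = 6 A$ ($I{\left(A,K \right)} = \left(4 + 1 \left(1 + 1\right)\right) A = \left(4 + 1 \cdot 2\right) A = \left(4 + 2\right) A = 6 A$)
$\left(U{\left(-1431,d{\left(-15 \right)} \right)} - 3215352\right) \left(a{\left(I{\left(-46,\sqrt{1 - 13} \right)},340 \right)} + 1309875\right) = \left(-1431 - 3215352\right) \left(340 + 1309875\right) = \left(-3216783\right) 1310215 = -4214677338345$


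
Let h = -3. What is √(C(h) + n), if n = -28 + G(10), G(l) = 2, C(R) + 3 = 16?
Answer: I*√13 ≈ 3.6056*I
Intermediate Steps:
C(R) = 13 (C(R) = -3 + 16 = 13)
n = -26 (n = -28 + 2 = -26)
√(C(h) + n) = √(13 - 26) = √(-13) = I*√13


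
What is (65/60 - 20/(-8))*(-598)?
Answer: -12857/6 ≈ -2142.8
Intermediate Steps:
(65/60 - 20/(-8))*(-598) = (65*(1/60) - 20*(-⅛))*(-598) = (13/12 + 5/2)*(-598) = (43/12)*(-598) = -12857/6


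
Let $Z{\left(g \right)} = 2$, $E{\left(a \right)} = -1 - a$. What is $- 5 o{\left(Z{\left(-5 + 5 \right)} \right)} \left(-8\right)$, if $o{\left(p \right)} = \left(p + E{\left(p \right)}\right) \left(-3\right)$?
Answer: $120$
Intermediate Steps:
$o{\left(p \right)} = 3$ ($o{\left(p \right)} = \left(p - \left(1 + p\right)\right) \left(-3\right) = \left(-1\right) \left(-3\right) = 3$)
$- 5 o{\left(Z{\left(-5 + 5 \right)} \right)} \left(-8\right) = \left(-5\right) 3 \left(-8\right) = \left(-15\right) \left(-8\right) = 120$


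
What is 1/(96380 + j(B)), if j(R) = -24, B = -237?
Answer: 1/96356 ≈ 1.0378e-5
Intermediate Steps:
1/(96380 + j(B)) = 1/(96380 - 24) = 1/96356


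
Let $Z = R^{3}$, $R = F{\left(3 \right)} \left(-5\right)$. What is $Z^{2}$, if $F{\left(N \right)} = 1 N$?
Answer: $11390625$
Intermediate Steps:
$F{\left(N \right)} = N$
$R = -15$ ($R = 3 \left(-5\right) = -15$)
$Z = -3375$ ($Z = \left(-15\right)^{3} = -3375$)
$Z^{2} = \left(-3375\right)^{2} = 11390625$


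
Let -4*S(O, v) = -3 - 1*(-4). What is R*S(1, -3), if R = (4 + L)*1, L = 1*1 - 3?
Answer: -½ ≈ -0.50000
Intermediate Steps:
S(O, v) = -¼ (S(O, v) = -(-3 - 1*(-4))/4 = -(-3 + 4)/4 = -¼*1 = -¼)
L = -2 (L = 1 - 3 = -2)
R = 2 (R = (4 - 2)*1 = 2*1 = 2)
R*S(1, -3) = 2*(-¼) = -½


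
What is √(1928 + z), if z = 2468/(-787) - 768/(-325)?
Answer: 18*√15565535479/51155 ≈ 43.900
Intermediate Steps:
z = -197684/255775 (z = 2468*(-1/787) - 768*(-1/325) = -2468/787 + 768/325 = -197684/255775 ≈ -0.77288)
√(1928 + z) = √(1928 - 197684/255775) = √(492936516/255775) = 18*√15565535479/51155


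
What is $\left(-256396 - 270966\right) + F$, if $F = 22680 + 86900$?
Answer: $-417782$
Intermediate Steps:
$F = 109580$
$\left(-256396 - 270966\right) + F = \left(-256396 - 270966\right) + 109580 = -527362 + 109580 = -417782$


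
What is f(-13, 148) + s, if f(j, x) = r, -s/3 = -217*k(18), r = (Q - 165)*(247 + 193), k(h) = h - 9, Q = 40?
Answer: -49141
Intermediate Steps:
k(h) = -9 + h
r = -55000 (r = (40 - 165)*(247 + 193) = -125*440 = -55000)
s = 5859 (s = -(-651)*(-9 + 18) = -(-651)*9 = -3*(-1953) = 5859)
f(j, x) = -55000
f(-13, 148) + s = -55000 + 5859 = -49141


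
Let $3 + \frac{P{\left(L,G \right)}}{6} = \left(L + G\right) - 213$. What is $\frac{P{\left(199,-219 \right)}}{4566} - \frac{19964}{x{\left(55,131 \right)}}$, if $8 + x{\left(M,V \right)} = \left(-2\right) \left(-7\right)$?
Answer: $- \frac{7597010}{2283} \approx -3327.6$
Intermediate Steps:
$P{\left(L,G \right)} = -1296 + 6 G + 6 L$ ($P{\left(L,G \right)} = -18 + 6 \left(\left(L + G\right) - 213\right) = -18 + 6 \left(\left(G + L\right) - 213\right) = -18 + 6 \left(-213 + G + L\right) = -18 + \left(-1278 + 6 G + 6 L\right) = -1296 + 6 G + 6 L$)
$x{\left(M,V \right)} = 6$ ($x{\left(M,V \right)} = -8 - -14 = -8 + 14 = 6$)
$\frac{P{\left(199,-219 \right)}}{4566} - \frac{19964}{x{\left(55,131 \right)}} = \frac{-1296 + 6 \left(-219\right) + 6 \cdot 199}{4566} - \frac{19964}{6} = \left(-1296 - 1314 + 1194\right) \frac{1}{4566} - \frac{9982}{3} = \left(-1416\right) \frac{1}{4566} - \frac{9982}{3} = - \frac{236}{761} - \frac{9982}{3} = - \frac{7597010}{2283}$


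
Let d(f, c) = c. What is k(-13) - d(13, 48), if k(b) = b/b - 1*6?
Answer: -53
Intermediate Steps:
k(b) = -5 (k(b) = 1 - 6 = -5)
k(-13) - d(13, 48) = -5 - 1*48 = -5 - 48 = -53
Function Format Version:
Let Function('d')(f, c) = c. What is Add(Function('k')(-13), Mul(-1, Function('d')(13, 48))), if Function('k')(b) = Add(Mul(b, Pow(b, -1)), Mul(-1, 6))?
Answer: -53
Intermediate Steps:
Function('k')(b) = -5 (Function('k')(b) = Add(1, -6) = -5)
Add(Function('k')(-13), Mul(-1, Function('d')(13, 48))) = Add(-5, Mul(-1, 48)) = Add(-5, -48) = -53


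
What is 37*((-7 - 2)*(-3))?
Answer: 999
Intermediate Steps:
37*((-7 - 2)*(-3)) = 37*(-9*(-3)) = 37*27 = 999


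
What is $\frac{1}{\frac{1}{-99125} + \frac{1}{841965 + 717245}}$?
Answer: $- \frac{30911338250}{292017} \approx -1.0585 \cdot 10^{5}$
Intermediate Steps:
$\frac{1}{\frac{1}{-99125} + \frac{1}{841965 + 717245}} = \frac{1}{- \frac{1}{99125} + \frac{1}{1559210}} = \frac{1}{- \frac{292017}{30911338250}} = - \frac{30911338250}{292017}$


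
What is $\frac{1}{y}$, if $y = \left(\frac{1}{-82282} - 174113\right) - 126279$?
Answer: $- \frac{82282}{24716854545} \approx -3.329 \cdot 10^{-6}$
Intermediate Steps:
$y = - \frac{24716854545}{82282}$ ($y = \left(- \frac{1}{82282} - 174113\right) - 126279 = - \frac{14326365867}{82282} - 126279 = - \frac{24716854545}{82282} \approx -3.0039 \cdot 10^{5}$)
$\frac{1}{y} = \frac{1}{- \frac{24716854545}{82282}} = - \frac{82282}{24716854545}$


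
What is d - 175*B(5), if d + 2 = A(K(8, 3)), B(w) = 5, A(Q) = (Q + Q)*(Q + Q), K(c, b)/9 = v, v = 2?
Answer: 419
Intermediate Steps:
K(c, b) = 18 (K(c, b) = 9*2 = 18)
A(Q) = 4*Q² (A(Q) = (2*Q)*(2*Q) = 4*Q²)
d = 1294 (d = -2 + 4*18² = -2 + 4*324 = -2 + 1296 = 1294)
d - 175*B(5) = 1294 - 175*5 = 1294 - 1*875 = 1294 - 875 = 419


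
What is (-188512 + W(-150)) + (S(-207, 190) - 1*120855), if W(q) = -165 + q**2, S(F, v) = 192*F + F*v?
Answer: -366106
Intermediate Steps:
(-188512 + W(-150)) + (S(-207, 190) - 1*120855) = (-188512 + (-165 + (-150)**2)) + (-207*(192 + 190) - 1*120855) = (-188512 + (-165 + 22500)) + (-207*382 - 120855) = (-188512 + 22335) + (-79074 - 120855) = -166177 - 199929 = -366106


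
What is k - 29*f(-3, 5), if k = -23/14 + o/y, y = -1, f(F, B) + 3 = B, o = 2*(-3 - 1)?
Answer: -723/14 ≈ -51.643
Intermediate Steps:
o = -8 (o = 2*(-4) = -8)
f(F, B) = -3 + B
k = 89/14 (k = -23/14 - 8/(-1) = -23*1/14 - 8*(-1) = -23/14 + 8 = 89/14 ≈ 6.3571)
k - 29*f(-3, 5) = 89/14 - 29*(-3 + 5) = 89/14 - 29*2 = 89/14 - 58 = -723/14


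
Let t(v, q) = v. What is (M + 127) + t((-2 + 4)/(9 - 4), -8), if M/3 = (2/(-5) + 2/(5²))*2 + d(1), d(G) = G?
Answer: 3212/25 ≈ 128.48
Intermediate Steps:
M = 27/25 (M = 3*((2/(-5) + 2/(5²))*2 + 1) = 3*((2*(-⅕) + 2/25)*2 + 1) = 3*((-⅖ + 2*(1/25))*2 + 1) = 3*((-⅖ + 2/25)*2 + 1) = 3*(-8/25*2 + 1) = 3*(-16/25 + 1) = 3*(9/25) = 27/25 ≈ 1.0800)
(M + 127) + t((-2 + 4)/(9 - 4), -8) = (27/25 + 127) + (-2 + 4)/(9 - 4) = 3202/25 + 2/5 = 3202/25 + 2*(⅕) = 3202/25 + ⅖ = 3212/25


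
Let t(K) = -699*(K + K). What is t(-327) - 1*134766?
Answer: 322380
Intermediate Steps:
t(K) = -1398*K
t(-327) - 1*134766 = -1398*(-327) - 1*134766 = 457146 - 134766 = 322380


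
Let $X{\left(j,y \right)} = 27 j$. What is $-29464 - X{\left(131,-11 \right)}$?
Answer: $-33001$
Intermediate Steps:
$-29464 - X{\left(131,-11 \right)} = -29464 - 27 \cdot 131 = -29464 - 3537 = -33001$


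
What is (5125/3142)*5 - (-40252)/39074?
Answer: 563871517/61385254 ≈ 9.1858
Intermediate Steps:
(5125/3142)*5 - (-40252)/39074 = (5125*(1/3142))*5 - (-40252)/39074 = (5125/3142)*5 - 1*(-20126/19537) = 25625/3142 + 20126/19537 = 563871517/61385254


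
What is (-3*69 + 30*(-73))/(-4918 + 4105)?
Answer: 799/271 ≈ 2.9483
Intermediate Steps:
(-3*69 + 30*(-73))/(-4918 + 4105) = (-207 - 2190)/(-813) = -2397*(-1/813) = 799/271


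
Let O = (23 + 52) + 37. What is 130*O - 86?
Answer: 14474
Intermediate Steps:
O = 112 (O = 75 + 37 = 112)
130*O - 86 = 130*112 - 86 = 14560 - 86 = 14474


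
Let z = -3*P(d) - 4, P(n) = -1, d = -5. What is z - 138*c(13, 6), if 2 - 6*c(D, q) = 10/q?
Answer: -26/3 ≈ -8.6667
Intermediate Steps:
z = -1 (z = -3*(-1) - 4 = 3 - 4 = -1)
c(D, q) = ⅓ - 5/(3*q)
z - 138*c(13, 6) = -1 - 46*(-5 + 6)/6 = -1 - 46/6 = -1 - 138*1/18 = -1 - 23/3 = -26/3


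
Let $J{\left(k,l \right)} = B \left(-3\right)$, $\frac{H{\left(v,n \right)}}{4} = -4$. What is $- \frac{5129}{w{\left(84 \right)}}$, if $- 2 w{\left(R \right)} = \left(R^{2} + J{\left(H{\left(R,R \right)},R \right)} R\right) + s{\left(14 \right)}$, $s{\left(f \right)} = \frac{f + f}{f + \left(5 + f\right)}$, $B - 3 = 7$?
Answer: $\frac{169257}{74858} \approx 2.261$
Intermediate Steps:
$B = 10$ ($B = 3 + 7 = 10$)
$H{\left(v,n \right)} = -16$ ($H{\left(v,n \right)} = 4 \left(-4\right) = -16$)
$J{\left(k,l \right)} = -30$ ($J{\left(k,l \right)} = 10 \left(-3\right) = -30$)
$s{\left(f \right)} = \frac{2 f}{5 + 2 f}$
$w{\left(R \right)} = - \frac{14}{33} + 15 R - \frac{R^{2}}{2}$ ($w{\left(R \right)} = - \frac{\left(R^{2} - 30 R\right) + 2 \cdot 14 \frac{1}{5 + 2 \cdot 14}}{2} = - \frac{\left(R^{2} - 30 R\right) + 2 \cdot 14 \frac{1}{5 + 28}}{2} = - \frac{\left(R^{2} - 30 R\right) + 2 \cdot 14 \cdot \frac{1}{33}}{2} = - \frac{\left(R^{2} - 30 R\right) + \frac{28}{33}}{2} = - \frac{\frac{28}{33} + R^{2} - 30 R}{2} = - \frac{14}{33} + 15 R - \frac{R^{2}}{2}$)
$- \frac{5129}{w{\left(84 \right)}} = - \frac{5129}{- \frac{14}{33} + 15 \cdot 84 - \frac{84^{2}}{2}} = - \frac{5129}{- \frac{14}{33} + 1260 - 3528} = - \frac{5129}{- \frac{74858}{33}} = \left(-5129\right) \left(- \frac{33}{74858}\right) = \frac{169257}{74858}$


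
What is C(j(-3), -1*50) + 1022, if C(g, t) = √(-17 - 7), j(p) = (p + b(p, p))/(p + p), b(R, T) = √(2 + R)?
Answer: 1022 + 2*I*√6 ≈ 1022.0 + 4.899*I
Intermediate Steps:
j(p) = (p + √(2 + p))/(2*p) (j(p) = (p + √(2 + p))/(p + p) = (p + √(2 + p))/((2*p)) = (p + √(2 + p))*(1/(2*p)) = (p + √(2 + p))/(2*p))
C(g, t) = 2*I*√6 (C(g, t) = √(-24) = 2*I*√6)
C(j(-3), -1*50) + 1022 = 2*I*√6 + 1022 = 1022 + 2*I*√6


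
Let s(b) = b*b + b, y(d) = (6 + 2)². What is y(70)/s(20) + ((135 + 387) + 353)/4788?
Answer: 8023/23940 ≈ 0.33513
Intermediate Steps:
y(d) = 64 (y(d) = 8² = 64)
s(b) = b + b² (s(b) = b² + b = b + b²)
y(70)/s(20) + ((135 + 387) + 353)/4788 = 64/((20*(1 + 20))) + ((135 + 387) + 353)/4788 = 64/((20*21)) + (522 + 353)*(1/4788) = 64/420 + 875*(1/4788) = 64*(1/420) + 125/684 = 16/105 + 125/684 = 8023/23940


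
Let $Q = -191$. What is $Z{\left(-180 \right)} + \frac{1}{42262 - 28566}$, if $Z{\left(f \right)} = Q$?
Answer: $- \frac{2615935}{13696} \approx -191.0$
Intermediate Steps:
$Z{\left(f \right)} = -191$
$Z{\left(-180 \right)} + \frac{1}{42262 - 28566} = -191 + \frac{1}{42262 - 28566} = -191 + \frac{1}{13696} = - \frac{2615935}{13696}$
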